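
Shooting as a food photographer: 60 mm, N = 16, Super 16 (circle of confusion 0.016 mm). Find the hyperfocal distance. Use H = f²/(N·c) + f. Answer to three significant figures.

14.1 m

Hyperfocal distance H = f²/(N·c) + f = 60²/(16 × 0.016) + 60 = 3600/0.256 + 60 ≈ 14122.5 mm ≈ 14.1 m.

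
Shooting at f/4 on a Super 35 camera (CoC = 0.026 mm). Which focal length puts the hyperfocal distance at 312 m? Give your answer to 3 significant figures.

From H = f²/(N·c) + f, with f ≪ H: f ≈ √(H·N·c) = √(312000 × 4 × 0.026) = √32448 ≈ 180.1 mm.
The +f correction barely moves this — solving exactly, f² + N·c·f − N·c·H = 0 ⇒ f = (−N·c + √((N·c)² + 4·N·c·H))/2 = (−0.104 + √129792)/2 ≈ 180.08 mm, so f ≈ 180 mm.

180 mm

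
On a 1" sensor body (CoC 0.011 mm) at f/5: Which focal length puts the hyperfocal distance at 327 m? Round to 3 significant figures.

134 mm

From H = f²/(N·c) + f, with f ≪ H: f ≈ √(H·N·c) = √(327000 × 5 × 0.011) = √17985 ≈ 134.1 mm.
The +f correction barely moves this — solving exactly, f² + N·c·f − N·c·H = 0 ⇒ f = (−N·c + √((N·c)² + 4·N·c·H))/2 = (−0.055 + √71940)/2 ≈ 134.08 mm, so f ≈ 134 mm.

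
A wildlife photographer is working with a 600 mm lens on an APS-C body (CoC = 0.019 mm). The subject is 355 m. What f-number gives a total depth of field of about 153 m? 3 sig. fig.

f/11

Write h = H − f = f²/(N·c). The thin-lens limits are Dn = s·h/(h + (s−f)) and Df = s·h/(h − (s−f)), so DoF = Df − Dn = 2·s·(s−f)·h / (h² − (s−f)²).
That is a quadratic in h: DoF·h² − 2·s·(s−f)·h − DoF·(s−f)² = 0 ⇒ h = (s−f)·(s + √(s² + DoF²)) / DoF = 354400 × (355000 + √(355000² + 153000²)) / 153000 = 354400 × (355000 + 386567) / 153000 ≈ 1717721 mm.
Then N = f²/(c·h) = 600² / (0.019 × 1717721) = 360000 / 32637 ≈ 11.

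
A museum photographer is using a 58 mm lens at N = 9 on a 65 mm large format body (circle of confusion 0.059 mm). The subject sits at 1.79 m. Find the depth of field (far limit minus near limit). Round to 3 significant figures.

1.06 m

Hyperfocal distance H = f²/(N·c) + f = 58²/(9 × 0.059) + 58 = 3364/0.531 + 58 ≈ 6393.2 mm ≈ 6.393 m.
Near limit Dn = s·(H − f)/(H + s − 2f) = 1790 × (6393.2 − 58) / (6393.2 + 1790 − 2 × 58) = 1790 × 6335.2 / 8067.2 ≈ 1405.7 mm.
Far limit Df = s·(H − f)/(H − s) = 1790 × (6393.2 − 58) / (6393.2 − 1790) = 1790 × 6335.2 / 4603.2 ≈ 2463.5 mm.
Depth of field = Df − Dn = 2463.5 − 1405.7 ≈ 1057.8 mm ≈ 1.06 m.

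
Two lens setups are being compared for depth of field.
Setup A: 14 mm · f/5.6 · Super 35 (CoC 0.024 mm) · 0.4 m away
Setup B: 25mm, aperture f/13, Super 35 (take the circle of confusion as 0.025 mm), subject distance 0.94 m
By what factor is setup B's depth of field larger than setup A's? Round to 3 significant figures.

Setup A: H = 14²/(5.6×0.024) + 14 ≈ 1472.3 mm; DoF = Df − Dn = 543.99 − 316.28 ≈ 227.71 mm.
Setup B: H = 25²/(13×0.025) + 25 ≈ 1948.1 mm; DoF = Df − Dn = 1793.2 − 636.9 ≈ 1156.3 mm.
Ratio = 1156.3 / 227.71 ≈ 5.08.

5.08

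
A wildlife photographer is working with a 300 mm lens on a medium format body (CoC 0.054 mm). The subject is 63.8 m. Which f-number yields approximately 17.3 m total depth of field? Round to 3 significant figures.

f/3.50

Write h = H − f = f²/(N·c). The thin-lens limits are Dn = s·h/(h + (s−f)) and Df = s·h/(h − (s−f)), so DoF = Df − Dn = 2·s·(s−f)·h / (h² − (s−f)²).
That is a quadratic in h: DoF·h² − 2·s·(s−f)·h − DoF·(s−f)² = 0 ⇒ h = (s−f)·(s + √(s² + DoF²)) / DoF = 63500 × (63800 + √(63800² + 17300²)) / 17300 = 63500 × (63800 + 66103.9) / 17300 ≈ 476815 mm.
Then N = f²/(c·h) = 300² / (0.054 × 476815) = 90000 / 25748 ≈ 3.50.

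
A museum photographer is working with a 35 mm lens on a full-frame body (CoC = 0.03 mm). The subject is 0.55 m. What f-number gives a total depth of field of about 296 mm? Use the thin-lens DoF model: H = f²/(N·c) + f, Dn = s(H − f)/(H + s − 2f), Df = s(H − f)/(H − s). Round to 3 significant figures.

Write h = H − f = f²/(N·c). The thin-lens limits are Dn = s·h/(h + (s−f)) and Df = s·h/(h − (s−f)), so DoF = Df − Dn = 2·s·(s−f)·h / (h² − (s−f)²).
That is a quadratic in h: DoF·h² − 2·s·(s−f)·h − DoF·(s−f)² = 0 ⇒ h = (s−f)·(s + √(s² + DoF²)) / DoF = 515 × (550 + √(550² + 296²)) / 296 = 515 × (550 + 624.593) / 296 ≈ 2043.6 mm.
Then N = f²/(c·h) = 35² / (0.03 × 2043.6) = 1225 / 61.309 ≈ 20.

f/20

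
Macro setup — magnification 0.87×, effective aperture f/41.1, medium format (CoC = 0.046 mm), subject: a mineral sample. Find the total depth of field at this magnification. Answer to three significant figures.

At magnification m, DoF ≈ 2·N_eff·c/m² = 2 × 41.1 × 0.046 / 0.87² = 3.781 / 0.7569 ≈ 5 mm.

5.00 mm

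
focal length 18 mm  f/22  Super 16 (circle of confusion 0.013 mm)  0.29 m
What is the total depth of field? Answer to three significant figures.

Hyperfocal distance H = f²/(N·c) + f = 18²/(22 × 0.013) + 18 = 324/0.286 + 18 ≈ 1150.9 mm ≈ 1.151 m.
Near limit Dn = s·(H − f)/(H + s − 2f) = 290 × (1150.9 − 18) / (1150.9 + 290 − 2 × 18) = 290 × 1132.9 / 1404.9 ≈ 233.85 mm.
Far limit Df = s·(H − f)/(H − s) = 290 × (1150.9 − 18) / (1150.9 − 290) = 290 × 1132.9 / 860.9 ≈ 381.63 mm.
Depth of field = Df − Dn = 381.63 − 233.85 ≈ 147.78 mm.

148 mm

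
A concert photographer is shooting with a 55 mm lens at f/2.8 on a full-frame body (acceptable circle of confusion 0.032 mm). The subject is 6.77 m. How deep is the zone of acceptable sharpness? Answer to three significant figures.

2.80 m

Hyperfocal distance H = f²/(N·c) + f = 55²/(2.8 × 0.032) + 55 = 3025/0.0896 + 55 ≈ 33816.2 mm ≈ 33.82 m.
Near limit Dn = s·(H − f)/(H + s − 2f) = 6770 × (33816.2 − 55) / (33816.2 + 6770 − 2 × 55) = 6770 × 33761.2 / 40476.2 ≈ 5646.9 mm.
Far limit Df = s·(H − f)/(H − s) = 6770 × (33816.2 − 55) / (33816.2 − 6770) = 6770 × 33761.2 / 27046.2 ≈ 8450.9 mm.
Depth of field = Df − Dn = 8450.9 − 5646.9 ≈ 2804.0 mm ≈ 2.80 m.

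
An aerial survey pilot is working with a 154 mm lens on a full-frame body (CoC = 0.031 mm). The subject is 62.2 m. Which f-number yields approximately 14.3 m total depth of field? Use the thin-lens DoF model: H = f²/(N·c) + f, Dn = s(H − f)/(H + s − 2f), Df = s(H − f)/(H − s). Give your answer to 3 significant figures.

f/1.40

Write h = H − f = f²/(N·c). The thin-lens limits are Dn = s·h/(h + (s−f)) and Df = s·h/(h − (s−f)), so DoF = Df − Dn = 2·s·(s−f)·h / (h² − (s−f)²).
That is a quadratic in h: DoF·h² − 2·s·(s−f)·h − DoF·(s−f)² = 0 ⇒ h = (s−f)·(s + √(s² + DoF²)) / DoF = 62046 × (62200 + √(62200² + 14300²)) / 14300 = 62046 × (62200 + 63822.6) / 14300 ≈ 546797 mm.
Then N = f²/(c·h) = 154² / (0.031 × 546797) = 23716 / 16951 ≈ 1.40.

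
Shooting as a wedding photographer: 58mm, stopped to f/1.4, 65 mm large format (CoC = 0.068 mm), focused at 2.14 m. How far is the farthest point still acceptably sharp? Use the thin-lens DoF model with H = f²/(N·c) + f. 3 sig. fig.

2.27 m

Hyperfocal distance H = f²/(N·c) + f = 58²/(1.4 × 0.068) + 58 = 3364/0.0952 + 58 ≈ 35394.1 mm ≈ 35.39 m.
Far limit Df = s·(H − f)/(H − s) = 2140 × (35394.1 − 58) / (35394.1 − 2140) = 2140 × 35336.1 / 33254.1 ≈ 2274.0 mm ≈ 2.27 m.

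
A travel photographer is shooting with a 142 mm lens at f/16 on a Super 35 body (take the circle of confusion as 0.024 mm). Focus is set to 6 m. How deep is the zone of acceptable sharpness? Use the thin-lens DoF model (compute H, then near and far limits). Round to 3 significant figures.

Hyperfocal distance H = f²/(N·c) + f = 142²/(16 × 0.024) + 142 = 20164/0.384 + 142 ≈ 52652.4 mm ≈ 52.65 m.
Near limit Dn = s·(H − f)/(H + s − 2f) = 6000 × (52652.4 − 142) / (52652.4 + 6000 − 2 × 142) = 6000 × 52510.4 / 58368.4 ≈ 5397.8 mm.
Far limit Df = s·(H − f)/(H − s) = 6000 × (52652.4 − 142) / (52652.4 − 6000) = 6000 × 52510.4 / 46652.4 ≈ 6753.4 mm.
Depth of field = Df − Dn = 6753.4 − 5397.8 ≈ 1355.6 mm ≈ 1.36 m.

1.36 m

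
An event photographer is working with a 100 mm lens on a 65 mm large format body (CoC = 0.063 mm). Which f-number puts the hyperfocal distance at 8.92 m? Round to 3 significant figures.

f/18

Rearrange H = f²/(N·c) + f for N: N = f² / ((H − f)·c).
N = 100² / ((8920 − 100) × 0.063) = 10000 / 555.7 ≈ 18.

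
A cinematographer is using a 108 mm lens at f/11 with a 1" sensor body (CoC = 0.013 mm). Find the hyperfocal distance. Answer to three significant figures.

Hyperfocal distance H = f²/(N·c) + f = 108²/(11 × 0.013) + 108 = 11664/0.143 + 108 ≈ 81674.4 mm ≈ 81.7 m.

81.7 m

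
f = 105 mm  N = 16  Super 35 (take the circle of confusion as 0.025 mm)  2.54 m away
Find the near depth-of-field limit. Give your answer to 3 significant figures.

Hyperfocal distance H = f²/(N·c) + f = 105²/(16 × 0.025) + 105 = 11025/0.4 + 105 ≈ 27667.5 mm ≈ 27.67 m.
Near limit Dn = s·(H − f)/(H + s − 2f) = 2540 × (27667.5 − 105) / (27667.5 + 2540 − 2 × 105) = 2540 × 27562.5 / 29997.5 ≈ 2333.8 mm ≈ 2.33 m.

2.33 m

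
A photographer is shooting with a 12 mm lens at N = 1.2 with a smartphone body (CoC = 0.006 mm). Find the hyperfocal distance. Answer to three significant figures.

20.0 m

Hyperfocal distance H = f²/(N·c) + f = 12²/(1.2 × 0.006) + 12 = 144/0.0072 + 12 ≈ 20012.0 mm ≈ 20.0 m.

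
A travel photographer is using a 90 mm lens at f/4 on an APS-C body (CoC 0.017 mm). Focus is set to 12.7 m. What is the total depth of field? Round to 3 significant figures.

Hyperfocal distance H = f²/(N·c) + f = 90²/(4 × 0.017) + 90 = 8100/0.068 + 90 ≈ 119207.6 mm ≈ 119.2 m.
Near limit Dn = s·(H − f)/(H + s − 2f) = 12700 × (119207.6 − 90) / (119207.6 + 12700 − 2 × 90) = 12700 × 119117.6 / 131727.6 ≈ 11484.3 mm.
Far limit Df = s·(H − f)/(H − s) = 12700 × (119207.6 − 90) / (119207.6 − 12700) = 12700 × 119117.6 / 106507.6 ≈ 14203.6 mm.
Depth of field = Df − Dn = 14203.6 − 11484.3 ≈ 2719.3 mm ≈ 2.72 m.

2.72 m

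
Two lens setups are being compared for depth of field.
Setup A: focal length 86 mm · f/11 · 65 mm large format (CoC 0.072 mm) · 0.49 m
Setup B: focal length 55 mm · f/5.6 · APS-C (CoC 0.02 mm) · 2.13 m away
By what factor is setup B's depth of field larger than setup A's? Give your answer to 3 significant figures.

7.75

Setup A: H = 86²/(11×0.072) + 86 ≈ 9424.4 mm; DoF = Df − Dn = 512.157 − 469.681 ≈ 42.476 mm.
Setup B: H = 55²/(5.6×0.02) + 55 ≈ 27063.9 mm; DoF = Df − Dn = 2307.26 − 1978.03 ≈ 329.23 mm.
Ratio = 329.23 / 42.476 ≈ 7.75.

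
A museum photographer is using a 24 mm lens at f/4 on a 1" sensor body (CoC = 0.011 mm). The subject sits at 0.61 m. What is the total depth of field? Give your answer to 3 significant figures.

54.7 mm

Hyperfocal distance H = f²/(N·c) + f = 24²/(4 × 0.011) + 24 = 576/0.044 + 24 ≈ 13114.9 mm ≈ 13.11 m.
Near limit Dn = s·(H − f)/(H + s − 2f) = 610 × (13114.9 − 24) / (13114.9 + 610 − 2 × 24) = 610 × 13090.9 / 13676.9 ≈ 583.864 mm.
Far limit Df = s·(H − f)/(H − s) = 610 × (13114.9 − 24) / (13114.9 − 610) = 610 × 13090.9 / 12504.9 ≈ 638.586 mm.
Depth of field = Df − Dn = 638.586 − 583.864 ≈ 54.722 mm.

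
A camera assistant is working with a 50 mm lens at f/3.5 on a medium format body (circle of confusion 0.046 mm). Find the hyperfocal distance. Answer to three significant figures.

15.6 m

Hyperfocal distance H = f²/(N·c) + f = 50²/(3.5 × 0.046) + 50 = 2500/0.161 + 50 ≈ 15578.0 mm ≈ 15.6 m.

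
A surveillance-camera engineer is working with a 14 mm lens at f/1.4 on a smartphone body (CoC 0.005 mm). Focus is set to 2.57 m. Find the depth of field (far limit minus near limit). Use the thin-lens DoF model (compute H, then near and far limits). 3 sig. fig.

Hyperfocal distance H = f²/(N·c) + f = 14²/(1.4 × 0.005) + 14 = 196/0.007 + 14 ≈ 28014.0 mm ≈ 28.01 m.
Near limit Dn = s·(H − f)/(H + s − 2f) = 2570 × (28014.0 − 14) / (28014.0 + 2570 − 2 × 14) = 2570 × 28000.0 / 30556.0 ≈ 2355.02 mm.
Far limit Df = s·(H − f)/(H − s) = 2570 × (28014.0 − 14) / (28014.0 − 2570) = 2570 × 28000.0 / 25444.0 ≈ 2828.17 mm.
Depth of field = Df − Dn = 2828.17 − 2355.02 ≈ 473.15 mm.

473 mm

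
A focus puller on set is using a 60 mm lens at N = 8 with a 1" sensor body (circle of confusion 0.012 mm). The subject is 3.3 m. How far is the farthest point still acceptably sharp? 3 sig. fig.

Hyperfocal distance H = f²/(N·c) + f = 60²/(8 × 0.012) + 60 = 3600/0.096 + 60 ≈ 37560.0 mm ≈ 37.56 m.
Far limit Df = s·(H − f)/(H − s) = 3300 × (37560.0 − 60) / (37560.0 − 3300) = 3300 × 37500.0 / 34260.0 ≈ 3612.1 mm ≈ 3.61 m.

3.61 m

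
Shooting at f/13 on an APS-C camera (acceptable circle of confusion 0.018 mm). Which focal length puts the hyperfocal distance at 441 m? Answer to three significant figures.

321 mm

From H = f²/(N·c) + f, with f ≪ H: f ≈ √(H·N·c) = √(441000 × 13 × 0.018) = √103194 ≈ 321.2 mm.
The +f correction barely moves this — solving exactly, f² + N·c·f − N·c·H = 0 ⇒ f = (−N·c + √((N·c)² + 4·N·c·H))/2 = (−0.234 + √412776)/2 ≈ 321.12 mm, so f ≈ 321 mm.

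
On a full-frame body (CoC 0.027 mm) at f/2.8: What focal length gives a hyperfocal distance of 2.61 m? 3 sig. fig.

From H = f²/(N·c) + f, with f ≪ H: f ≈ √(H·N·c) = √(2610 × 2.8 × 0.027) = √197.32 ≈ 14.05 mm.
Exact: f² + N·c·f − N·c·H = 0 ⇒ f = (−N·c + √((N·c)² + 4·N·c·H))/2 = (−0.0756 + √789.27)/2 ≈ 14.009 mm ≈ 14.0 mm.

14.0 mm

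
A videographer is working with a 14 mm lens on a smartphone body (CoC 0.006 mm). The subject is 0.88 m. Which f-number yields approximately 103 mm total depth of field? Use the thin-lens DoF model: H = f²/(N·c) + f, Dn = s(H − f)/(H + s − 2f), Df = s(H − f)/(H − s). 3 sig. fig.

f/2.20

Write h = H − f = f²/(N·c). The thin-lens limits are Dn = s·h/(h + (s−f)) and Df = s·h/(h − (s−f)), so DoF = Df − Dn = 2·s·(s−f)·h / (h² − (s−f)²).
That is a quadratic in h: DoF·h² − 2·s·(s−f)·h − DoF·(s−f)² = 0 ⇒ h = (s−f)·(s + √(s² + DoF²)) / DoF = 866 × (880 + √(880² + 103²)) / 103 = 866 × (880 + 886.007) / 103 ≈ 14848 mm.
Then N = f²/(c·h) = 14² / (0.006 × 14848) = 196 / 89.089 ≈ 2.20.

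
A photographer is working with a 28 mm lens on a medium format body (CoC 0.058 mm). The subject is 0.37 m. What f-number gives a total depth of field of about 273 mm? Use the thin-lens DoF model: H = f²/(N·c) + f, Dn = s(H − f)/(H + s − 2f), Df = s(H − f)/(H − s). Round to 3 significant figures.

f/13

Write h = H − f = f²/(N·c). The thin-lens limits are Dn = s·h/(h + (s−f)) and Df = s·h/(h − (s−f)), so DoF = Df − Dn = 2·s·(s−f)·h / (h² − (s−f)²).
That is a quadratic in h: DoF·h² − 2·s·(s−f)·h − DoF·(s−f)² = 0 ⇒ h = (s−f)·(s + √(s² + DoF²)) / DoF = 342 × (370 + √(370² + 273²)) / 273 = 342 × (370 + 459.814) / 273 ≈ 1039.5 mm.
Then N = f²/(c·h) = 28² / (0.058 × 1039.5) = 784 / 60.294 ≈ 13.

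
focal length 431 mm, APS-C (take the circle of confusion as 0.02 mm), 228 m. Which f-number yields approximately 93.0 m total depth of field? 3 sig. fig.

Write h = H − f = f²/(N·c). The thin-lens limits are Dn = s·h/(h + (s−f)) and Df = s·h/(h − (s−f)), so DoF = Df − Dn = 2·s·(s−f)·h / (h² − (s−f)²).
That is a quadratic in h: DoF·h² − 2·s·(s−f)·h − DoF·(s−f)² = 0 ⇒ h = (s−f)·(s + √(s² + DoF²)) / DoF = 227569 × (228000 + √(228000² + 93000²)) / 93000 = 227569 × (228000 + 246238) / 93000 ≈ 1160449 mm.
Then N = f²/(c·h) = 431² / (0.02 × 1160449) = 185761 / 23209 ≈ 8.

f/8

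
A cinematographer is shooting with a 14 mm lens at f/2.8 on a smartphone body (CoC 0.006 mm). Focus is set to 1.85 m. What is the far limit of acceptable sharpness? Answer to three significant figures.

2.20 m

Hyperfocal distance H = f²/(N·c) + f = 14²/(2.8 × 0.006) + 14 = 196/0.0168 + 14 ≈ 11680.7 mm ≈ 11.68 m.
Far limit Df = s·(H − f)/(H − s) = 1850 × (11680.7 − 14) / (11680.7 − 1850) = 1850 × 11666.7 / 9830.7 ≈ 2195.5 mm ≈ 2.20 m.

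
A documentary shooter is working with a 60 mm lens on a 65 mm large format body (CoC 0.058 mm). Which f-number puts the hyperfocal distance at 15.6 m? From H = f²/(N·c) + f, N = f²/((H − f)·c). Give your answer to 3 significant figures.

Rearrange H = f²/(N·c) + f for N: N = f² / ((H − f)·c).
N = 60² / ((15600 − 60) × 0.058) = 3600 / 901.3 ≈ 3.99.

f/3.99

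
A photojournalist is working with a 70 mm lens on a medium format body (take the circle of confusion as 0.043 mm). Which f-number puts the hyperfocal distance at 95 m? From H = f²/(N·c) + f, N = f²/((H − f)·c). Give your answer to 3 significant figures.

Rearrange H = f²/(N·c) + f for N: N = f² / ((H − f)·c).
N = 70² / ((95000 − 70) × 0.043) = 4900 / 4082 ≈ 1.20.

f/1.20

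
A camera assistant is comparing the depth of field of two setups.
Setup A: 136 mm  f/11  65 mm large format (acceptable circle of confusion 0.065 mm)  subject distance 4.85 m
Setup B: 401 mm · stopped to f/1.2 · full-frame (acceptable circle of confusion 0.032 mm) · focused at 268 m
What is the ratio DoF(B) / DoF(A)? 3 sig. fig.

Setup A: H = 136²/(11×0.065) + 136 ≈ 26004.5 mm; DoF = Df − Dn = 5930.8 − 4102.4 ≈ 1828.4 mm.
Setup B: H = 401²/(1.2×0.032) + 401 ≈ 4187927.0 mm; DoF = Df − Dn = 286295 − 251902 ≈ 34393 mm.
Ratio = 34393 / 1828.4 ≈ 18.8.

18.8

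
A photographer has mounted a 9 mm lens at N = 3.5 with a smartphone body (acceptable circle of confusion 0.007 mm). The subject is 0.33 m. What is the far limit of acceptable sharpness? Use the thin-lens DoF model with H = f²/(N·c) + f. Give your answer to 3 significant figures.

365 mm

Hyperfocal distance H = f²/(N·c) + f = 9²/(3.5 × 0.007) + 9 = 81/0.0245 + 9 ≈ 3315.1 mm ≈ 3.315 m.
Far limit Df = s·(H − f)/(H − s) = 330 × (3315.1 − 9) / (3315.1 − 330) = 330 × 3306.1 / 2985.1 ≈ 365.49 mm.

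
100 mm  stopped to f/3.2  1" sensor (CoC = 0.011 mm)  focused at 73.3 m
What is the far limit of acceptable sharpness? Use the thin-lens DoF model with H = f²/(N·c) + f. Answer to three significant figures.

98.7 m

Hyperfocal distance H = f²/(N·c) + f = 100²/(3.2 × 0.011) + 100 = 10000/0.0352 + 100 ≈ 284190.9 mm ≈ 284.2 m.
Far limit Df = s·(H − f)/(H − s) = 73300 × (284190.9 − 100) / (284190.9 − 73300) = 73300 × 284090.9 / 210890.9 ≈ 98742 mm ≈ 98.7 m.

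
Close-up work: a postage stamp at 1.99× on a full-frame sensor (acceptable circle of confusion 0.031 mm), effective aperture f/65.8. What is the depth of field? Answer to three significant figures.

At magnification m, DoF ≈ 2·N_eff·c/m² = 2 × 65.8 × 0.031 / 1.99² = 4.08 / 3.96 ≈ 1.03 mm.

1.03 mm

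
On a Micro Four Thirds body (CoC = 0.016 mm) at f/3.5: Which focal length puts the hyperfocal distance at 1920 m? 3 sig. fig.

328 mm

From H = f²/(N·c) + f, with f ≪ H: f ≈ √(H·N·c) = √(1920000 × 3.5 × 0.016) = √107520 ≈ 327.9 mm.
The +f correction barely moves this — solving exactly, f² + N·c·f − N·c·H = 0 ⇒ f = (−N·c + √((N·c)² + 4·N·c·H))/2 = (−0.056 + √430080)/2 ≈ 327.87 mm, so f ≈ 328 mm.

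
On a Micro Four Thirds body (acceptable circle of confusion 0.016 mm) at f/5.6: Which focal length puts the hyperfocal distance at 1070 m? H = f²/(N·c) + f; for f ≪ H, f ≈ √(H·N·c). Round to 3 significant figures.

310 mm

From H = f²/(N·c) + f, with f ≪ H: f ≈ √(H·N·c) = √(1070000 × 5.6 × 0.016) = √95872 ≈ 309.6 mm.
The +f correction barely moves this — solving exactly, f² + N·c·f − N·c·H = 0 ⇒ f = (−N·c + √((N·c)² + 4·N·c·H))/2 = (−0.0896 + √383488)/2 ≈ 309.59 mm, so f ≈ 310 mm.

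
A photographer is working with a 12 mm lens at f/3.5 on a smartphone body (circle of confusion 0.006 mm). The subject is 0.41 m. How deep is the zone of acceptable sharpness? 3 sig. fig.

47.8 mm

Hyperfocal distance H = f²/(N·c) + f = 12²/(3.5 × 0.006) + 12 = 144/0.021 + 12 ≈ 6869.1 mm ≈ 6.869 m.
Near limit Dn = s·(H − f)/(H + s − 2f) = 410 × (6869.1 − 12) / (6869.1 + 410 − 2 × 12) = 410 × 6857.1 / 7255.1 ≈ 387.508 mm.
Far limit Df = s·(H − f)/(H − s) = 410 × (6869.1 − 12) / (6869.1 − 410) = 410 × 6857.1 / 6459.1 ≈ 435.263 mm.
Depth of field = Df − Dn = 435.263 − 387.508 ≈ 47.755 mm.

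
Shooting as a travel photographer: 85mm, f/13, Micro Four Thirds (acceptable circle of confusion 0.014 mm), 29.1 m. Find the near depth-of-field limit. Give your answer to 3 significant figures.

16.8 m

Hyperfocal distance H = f²/(N·c) + f = 85²/(13 × 0.014) + 85 = 7225/0.182 + 85 ≈ 39782.8 mm ≈ 39.78 m.
Near limit Dn = s·(H − f)/(H + s − 2f) = 29100 × (39782.8 − 85) / (39782.8 + 29100 − 2 × 85) = 29100 × 39697.8 / 68712.8 ≈ 16812 mm ≈ 16.8 m.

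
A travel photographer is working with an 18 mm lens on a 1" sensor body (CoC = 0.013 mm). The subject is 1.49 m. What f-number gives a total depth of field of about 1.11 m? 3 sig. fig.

f/5.61

Write h = H − f = f²/(N·c). The thin-lens limits are Dn = s·h/(h + (s−f)) and Df = s·h/(h − (s−f)), so DoF = Df − Dn = 2·s·(s−f)·h / (h² − (s−f)²).
That is a quadratic in h: DoF·h² − 2·s·(s−f)·h − DoF·(s−f)² = 0 ⇒ h = (s−f)·(s + √(s² + DoF²)) / DoF = 1472 × (1490 + √(1490² + 1110²)) / 1110 = 1472 × (1490 + 1858.01) / 1110 ≈ 4439.9 mm.
Then N = f²/(c·h) = 18² / (0.013 × 4439.9) = 324 / 57.718 ≈ 5.61.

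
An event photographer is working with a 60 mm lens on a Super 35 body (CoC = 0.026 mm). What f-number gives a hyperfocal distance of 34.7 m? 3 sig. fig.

Rearrange H = f²/(N·c) + f for N: N = f² / ((H − f)·c).
N = 60² / ((34700 − 60) × 0.026) = 3600 / 900.6 ≈ 4.

f/4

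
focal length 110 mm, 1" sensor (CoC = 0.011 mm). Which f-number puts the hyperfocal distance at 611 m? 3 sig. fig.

Rearrange H = f²/(N·c) + f for N: N = f² / ((H − f)·c).
N = 110² / ((611000 − 110) × 0.011) = 12100 / 6720 ≈ 1.80.

f/1.80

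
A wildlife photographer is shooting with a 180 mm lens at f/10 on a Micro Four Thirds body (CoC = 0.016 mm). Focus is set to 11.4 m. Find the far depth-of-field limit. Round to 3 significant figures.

12.1 m

Hyperfocal distance H = f²/(N·c) + f = 180²/(10 × 0.016) + 180 = 32400/0.16 + 180 ≈ 202680.0 mm ≈ 202.7 m.
Far limit Df = s·(H − f)/(H − s) = 11400 × (202680.0 − 180) / (202680.0 − 11400) = 11400 × 202500.0 / 191280.0 ≈ 12069 mm ≈ 12.1 m.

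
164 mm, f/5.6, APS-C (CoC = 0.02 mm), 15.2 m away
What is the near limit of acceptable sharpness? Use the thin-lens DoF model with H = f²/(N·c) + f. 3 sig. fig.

14.3 m

Hyperfocal distance H = f²/(N·c) + f = 164²/(5.6 × 0.02) + 164 = 26896/0.112 + 164 ≈ 240306.9 mm ≈ 240.3 m.
Near limit Dn = s·(H − f)/(H + s − 2f) = 15200 × (240306.9 − 164) / (240306.9 + 15200 − 2 × 164) = 15200 × 240142.9 / 255178.9 ≈ 14304 mm ≈ 14.3 m.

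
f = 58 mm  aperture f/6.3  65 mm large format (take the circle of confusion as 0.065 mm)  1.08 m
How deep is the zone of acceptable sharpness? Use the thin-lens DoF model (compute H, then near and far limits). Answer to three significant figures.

273 mm

Hyperfocal distance H = f²/(N·c) + f = 58²/(6.3 × 0.065) + 58 = 3364/0.4095 + 58 ≈ 8272.9 mm ≈ 8.273 m.
Near limit Dn = s·(H − f)/(H + s − 2f) = 1080 × (8272.9 − 58) / (8272.9 + 1080 − 2 × 58) = 1080 × 8214.9 / 9236.9 ≈ 960.51 mm.
Far limit Df = s·(H − f)/(H − s) = 1080 × (8272.9 − 58) / (8272.9 − 1080) = 1080 × 8214.9 / 7192.9 ≈ 1233.45 mm.
Depth of field = Df − Dn = 1233.45 − 960.51 ≈ 272.94 mm.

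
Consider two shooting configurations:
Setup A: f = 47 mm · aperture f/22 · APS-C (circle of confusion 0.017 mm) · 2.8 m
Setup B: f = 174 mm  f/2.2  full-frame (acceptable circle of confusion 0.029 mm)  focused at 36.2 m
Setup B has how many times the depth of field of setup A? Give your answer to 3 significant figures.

Setup A: H = 47²/(22×0.017) + 47 ≈ 5953.4 mm; DoF = Df − Dn = 5244.5 − 1909.8 ≈ 3334.7 mm.
Setup B: H = 174²/(2.2×0.029) + 174 ≈ 474719.5 mm; DoF = Df − Dn = 39174.0 − 33645.7 ≈ 5528.3 mm.
Ratio = 5528.3 / 3334.7 ≈ 1.66.

1.66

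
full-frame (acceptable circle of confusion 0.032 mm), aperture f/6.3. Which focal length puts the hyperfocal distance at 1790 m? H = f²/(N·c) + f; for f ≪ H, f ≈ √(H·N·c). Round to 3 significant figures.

From H = f²/(N·c) + f, with f ≪ H: f ≈ √(H·N·c) = √(1790000 × 6.3 × 0.032) = √360864 ≈ 600.7 mm.
The +f correction barely moves this — solving exactly, f² + N·c·f − N·c·H = 0 ⇒ f = (−N·c + √((N·c)² + 4·N·c·H))/2 = (−0.2016 + √1443456)/2 ≈ 600.62 mm, so f ≈ 601 mm.

601 mm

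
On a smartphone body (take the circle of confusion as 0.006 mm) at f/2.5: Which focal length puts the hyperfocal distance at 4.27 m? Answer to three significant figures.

8.00 mm

From H = f²/(N·c) + f, with f ≪ H: f ≈ √(H·N·c) = √(4270 × 2.5 × 0.006) = √64.050 ≈ 8.003 mm.
The +f correction barely moves this — solving exactly, f² + N·c·f − N·c·H = 0 ⇒ f = (−N·c + √((N·c)² + 4·N·c·H))/2 = (−0.015 + √256.20)/2 ≈ 7.9956 mm, so f ≈ 8.00 mm.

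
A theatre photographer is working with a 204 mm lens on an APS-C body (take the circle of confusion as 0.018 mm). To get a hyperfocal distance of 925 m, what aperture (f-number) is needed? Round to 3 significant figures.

f/2.50

Rearrange H = f²/(N·c) + f for N: N = f² / ((H − f)·c).
N = 204² / ((925000 − 204) × 0.018) = 41616 / 16646 ≈ 2.50.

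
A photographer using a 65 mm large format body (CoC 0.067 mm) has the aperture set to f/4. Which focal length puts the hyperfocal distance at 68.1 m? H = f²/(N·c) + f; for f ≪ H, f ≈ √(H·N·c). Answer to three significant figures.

135 mm

From H = f²/(N·c) + f, with f ≪ H: f ≈ √(H·N·c) = √(68100 × 4 × 0.067) = √18251 ≈ 135.1 mm.
The +f correction barely moves this — solving exactly, f² + N·c·f − N·c·H = 0 ⇒ f = (−N·c + √((N·c)² + 4·N·c·H))/2 = (−0.268 + √73003)/2 ≈ 134.96 mm, so f ≈ 135 mm.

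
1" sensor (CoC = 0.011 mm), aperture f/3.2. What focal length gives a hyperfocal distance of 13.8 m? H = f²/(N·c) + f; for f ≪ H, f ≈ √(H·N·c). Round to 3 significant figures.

22.0 mm

From H = f²/(N·c) + f, with f ≪ H: f ≈ √(H·N·c) = √(13800 × 3.2 × 0.011) = √485.76 ≈ 22.04 mm.
The +f correction barely moves this — solving exactly, f² + N·c·f − N·c·H = 0 ⇒ f = (−N·c + √((N·c)² + 4·N·c·H))/2 = (−0.0352 + √1943.0)/2 ≈ 22.022 mm, so f ≈ 22.0 mm.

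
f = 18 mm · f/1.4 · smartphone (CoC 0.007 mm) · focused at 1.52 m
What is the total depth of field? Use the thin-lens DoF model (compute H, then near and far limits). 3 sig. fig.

Hyperfocal distance H = f²/(N·c) + f = 18²/(1.4 × 0.007) + 18 = 324/0.0098 + 18 ≈ 33079.2 mm ≈ 33.08 m.
Near limit Dn = s·(H − f)/(H + s − 2f) = 1520 × (33079.2 − 18) / (33079.2 + 1520 − 2 × 18) = 1520 × 33061.2 / 34563.2 ≈ 1453.95 mm.
Far limit Df = s·(H − f)/(H − s) = 1520 × (33079.2 − 18) / (33079.2 − 1520) = 1520 × 33061.2 / 31559.2 ≈ 1592.34 mm.
Depth of field = Df − Dn = 1592.34 − 1453.95 ≈ 138.39 mm.

138 mm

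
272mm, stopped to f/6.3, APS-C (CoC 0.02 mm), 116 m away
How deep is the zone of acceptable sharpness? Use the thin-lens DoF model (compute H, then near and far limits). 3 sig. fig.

47.6 m

Hyperfocal distance H = f²/(N·c) + f = 272²/(6.3 × 0.02) + 272 = 73984/0.126 + 272 ≈ 587446.6 mm ≈ 587.4 m.
Near limit Dn = s·(H − f)/(H + s − 2f) = 116000 × (587446.6 − 272) / (587446.6 + 116000 − 2 × 272) = 116000 × 587174.6 / 702902.6 ≈ 96901 mm.
Far limit Df = s·(H − f)/(H − s) = 116000 × (587446.6 − 272) / (587446.6 − 116000) = 116000 × 587174.6 / 471446.6 ≈ 144475 mm.
Depth of field = Df − Dn = 144475 − 96901 ≈ 47574 mm ≈ 47.6 m.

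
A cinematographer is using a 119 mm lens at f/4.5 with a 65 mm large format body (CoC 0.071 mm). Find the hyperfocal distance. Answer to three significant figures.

Hyperfocal distance H = f²/(N·c) + f = 119²/(4.5 × 0.071) + 119 = 14161/0.3195 + 119 ≈ 44441.4 mm ≈ 44.4 m.

44.4 m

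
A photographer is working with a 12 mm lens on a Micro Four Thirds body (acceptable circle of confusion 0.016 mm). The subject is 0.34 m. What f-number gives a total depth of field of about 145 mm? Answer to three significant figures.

Write h = H − f = f²/(N·c). The thin-lens limits are Dn = s·h/(h + (s−f)) and Df = s·h/(h − (s−f)), so DoF = Df − Dn = 2·s·(s−f)·h / (h² − (s−f)²).
That is a quadratic in h: DoF·h² − 2·s·(s−f)·h − DoF·(s−f)² = 0 ⇒ h = (s−f)·(s + √(s² + DoF²)) / DoF = 328 × (340 + √(340² + 145²)) / 145 = 328 × (340 + 369.628) / 145 ≈ 1605.2 mm.
Then N = f²/(c·h) = 12² / (0.016 × 1605.2) = 144 / 25.684 ≈ 5.61.

f/5.61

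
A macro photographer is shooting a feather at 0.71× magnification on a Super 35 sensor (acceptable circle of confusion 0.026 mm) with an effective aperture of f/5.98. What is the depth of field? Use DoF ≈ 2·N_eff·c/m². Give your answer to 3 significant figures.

At magnification m, DoF ≈ 2·N_eff·c/m² = 2 × 5.98 × 0.026 / 0.71² = 0.311 / 0.5041 ≈ 0.617 mm.

0.617 mm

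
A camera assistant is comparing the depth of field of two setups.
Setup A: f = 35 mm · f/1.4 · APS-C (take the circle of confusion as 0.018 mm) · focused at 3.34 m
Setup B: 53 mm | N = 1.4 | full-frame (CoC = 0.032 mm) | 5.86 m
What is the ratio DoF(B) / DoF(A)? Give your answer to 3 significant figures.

2.40

Setup A: H = 35²/(1.4×0.018) + 35 ≈ 48646.1 mm; DoF = Df − Dn = 3583.65 − 3127.37 ≈ 456.28 mm.
Setup B: H = 53²/(1.4×0.032) + 53 ≈ 62753.9 mm; DoF = Df − Dn = 6458.1 − 5363.3 ≈ 1094.8 mm.
Ratio = 1094.8 / 456.28 ≈ 2.40.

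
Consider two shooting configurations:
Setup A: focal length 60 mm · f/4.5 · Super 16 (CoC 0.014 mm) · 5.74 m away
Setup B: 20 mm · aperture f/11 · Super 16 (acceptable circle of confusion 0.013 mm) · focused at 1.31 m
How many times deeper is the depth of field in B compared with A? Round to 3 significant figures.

Setup A: H = 60²/(4.5×0.014) + 60 ≈ 57202.9 mm; DoF = Df − Dn = 6373.5 − 5221.0 ≈ 1152.5 mm.
Setup B: H = 20²/(11×0.013) + 20 ≈ 2817.2 mm; DoF = Df − Dn = 2431.2 − 896.5 ≈ 1534.7 mm.
Ratio = 1534.7 / 1152.5 ≈ 1.33.

1.33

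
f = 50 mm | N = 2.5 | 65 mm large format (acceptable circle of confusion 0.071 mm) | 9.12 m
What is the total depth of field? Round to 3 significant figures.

Hyperfocal distance H = f²/(N·c) + f = 50²/(2.5 × 0.071) + 50 = 2500/0.1775 + 50 ≈ 14134.5 mm ≈ 14.13 m.
Near limit Dn = s·(H − f)/(H + s − 2f) = 9120 × (14134.5 − 50) / (14134.5 + 9120 − 2 × 50) = 9120 × 14084.5 / 23154.5 ≈ 5548 mm.
Far limit Df = s·(H − f)/(H − s) = 9120 × (14134.5 − 50) / (14134.5 − 9120) = 9120 × 14084.5 / 5014.5 ≈ 25616 mm.
Depth of field = Df − Dn = 25616 − 5548 ≈ 20068 mm ≈ 20.1 m.

20.1 m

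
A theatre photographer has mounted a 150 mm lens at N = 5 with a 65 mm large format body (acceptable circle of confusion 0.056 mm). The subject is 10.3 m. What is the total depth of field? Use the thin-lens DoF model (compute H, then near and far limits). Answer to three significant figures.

2.64 m

Hyperfocal distance H = f²/(N·c) + f = 150²/(5 × 0.056) + 150 = 22500/0.28 + 150 ≈ 80507.1 mm ≈ 80.51 m.
Near limit Dn = s·(H − f)/(H + s − 2f) = 10300 × (80507.1 − 150) / (80507.1 + 10300 − 2 × 150) = 10300 × 80357.1 / 90507.1 ≈ 9144.9 mm.
Far limit Df = s·(H − f)/(H − s) = 10300 × (80507.1 − 150) / (80507.1 − 10300) = 10300 × 80357.1 / 70207.1 ≈ 11789.1 mm.
Depth of field = Df − Dn = 11789.1 − 9144.9 ≈ 2644.2 mm ≈ 2.64 m.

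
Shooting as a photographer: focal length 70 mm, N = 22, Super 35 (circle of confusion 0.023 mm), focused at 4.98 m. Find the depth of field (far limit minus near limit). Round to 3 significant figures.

Hyperfocal distance H = f²/(N·c) + f = 70²/(22 × 0.023) + 70 = 4900/0.506 + 70 ≈ 9753.8 mm ≈ 9.754 m.
Near limit Dn = s·(H − f)/(H + s − 2f) = 4980 × (9753.8 − 70) / (9753.8 + 4980 − 2 × 70) = 4980 × 9683.8 / 14593.8 ≈ 3304.5 mm.
Far limit Df = s·(H − f)/(H − s) = 4980 × (9753.8 − 70) / (9753.8 − 4980) = 4980 × 9683.8 / 4773.8 ≈ 10102.1 mm.
Depth of field = Df − Dn = 10102.1 − 3304.5 ≈ 6797.6 mm ≈ 6.80 m.

6.80 m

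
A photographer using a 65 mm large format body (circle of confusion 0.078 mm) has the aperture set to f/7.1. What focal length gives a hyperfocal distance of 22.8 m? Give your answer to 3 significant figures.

112 mm

From H = f²/(N·c) + f, with f ≪ H: f ≈ √(H·N·c) = √(22800 × 7.1 × 0.078) = √12627 ≈ 112.4 mm.
The +f correction barely moves this — solving exactly, f² + N·c·f − N·c·H = 0 ⇒ f = (−N·c + √((N·c)² + 4·N·c·H))/2 = (−0.5538 + √50507)/2 ≈ 112.09 mm, so f ≈ 112 mm.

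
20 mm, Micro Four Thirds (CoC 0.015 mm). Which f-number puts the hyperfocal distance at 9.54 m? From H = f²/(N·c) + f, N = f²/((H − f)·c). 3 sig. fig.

Rearrange H = f²/(N·c) + f for N: N = f² / ((H − f)·c).
N = 20² / ((9540 − 20) × 0.015) = 400 / 142.8 ≈ 2.80.

f/2.80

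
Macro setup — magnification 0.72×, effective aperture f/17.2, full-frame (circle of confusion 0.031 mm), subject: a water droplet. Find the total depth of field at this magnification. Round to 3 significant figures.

At magnification m, DoF ≈ 2·N_eff·c/m² = 2 × 17.2 × 0.031 / 0.72² = 1.066 / 0.5184 ≈ 2.06 mm.

2.06 mm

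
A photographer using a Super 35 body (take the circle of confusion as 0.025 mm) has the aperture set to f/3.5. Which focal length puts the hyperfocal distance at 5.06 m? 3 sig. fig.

21.0 mm

From H = f²/(N·c) + f, with f ≪ H: f ≈ √(H·N·c) = √(5060 × 3.5 × 0.025) = √442.75 ≈ 21.04 mm.
The +f correction barely moves this — solving exactly, f² + N·c·f − N·c·H = 0 ⇒ f = (−N·c + √((N·c)² + 4·N·c·H))/2 = (−0.0875 + √1771.0)/2 ≈ 20.998 mm, so f ≈ 21.0 mm.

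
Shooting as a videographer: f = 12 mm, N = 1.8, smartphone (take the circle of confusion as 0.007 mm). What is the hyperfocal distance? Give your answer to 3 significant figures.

11.4 m

Hyperfocal distance H = f²/(N·c) + f = 12²/(1.8 × 0.007) + 12 = 144/0.0126 + 12 ≈ 11440.6 mm ≈ 11.4 m.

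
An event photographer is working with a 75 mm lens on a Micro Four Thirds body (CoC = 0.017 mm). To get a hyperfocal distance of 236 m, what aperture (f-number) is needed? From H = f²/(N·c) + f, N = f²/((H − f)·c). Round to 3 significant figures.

f/1.40

Rearrange H = f²/(N·c) + f for N: N = f² / ((H − f)·c).
N = 75² / ((236000 − 75) × 0.017) = 5625 / 4011 ≈ 1.40.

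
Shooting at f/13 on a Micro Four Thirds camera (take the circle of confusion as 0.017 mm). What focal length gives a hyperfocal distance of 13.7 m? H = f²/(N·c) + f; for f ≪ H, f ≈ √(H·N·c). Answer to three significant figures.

54.9 mm

From H = f²/(N·c) + f, with f ≪ H: f ≈ √(H·N·c) = √(13700 × 13 × 0.017) = √3027.7 ≈ 55.02 mm.
Exact: f² + N·c·f − N·c·H = 0 ⇒ f = (−N·c + √((N·c)² + 4·N·c·H))/2 = (−0.221 + √12111)/2 ≈ 54.914 mm ≈ 54.9 mm.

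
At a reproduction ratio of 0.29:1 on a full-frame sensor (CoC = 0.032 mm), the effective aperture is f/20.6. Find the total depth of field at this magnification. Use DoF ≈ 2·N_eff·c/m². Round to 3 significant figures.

At magnification m, DoF ≈ 2·N_eff·c/m² = 2 × 20.6 × 0.032 / 0.29² = 1.318 / 0.0841 ≈ 15.7 mm.

15.7 mm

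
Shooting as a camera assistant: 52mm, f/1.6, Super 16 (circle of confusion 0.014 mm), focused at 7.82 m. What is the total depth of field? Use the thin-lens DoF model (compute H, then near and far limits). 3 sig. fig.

Hyperfocal distance H = f²/(N·c) + f = 52²/(1.6 × 0.014) + 52 = 2704/0.0224 + 52 ≈ 120766.3 mm ≈ 120.8 m.
Near limit Dn = s·(H − f)/(H + s − 2f) = 7820 × (120766.3 − 52) / (120766.3 + 7820 − 2 × 52) = 7820 × 120714.3 / 128482.3 ≈ 7347.2 mm.
Far limit Df = s·(H − f)/(H − s) = 7820 × (120766.3 − 52) / (120766.3 − 7820) = 7820 × 120714.3 / 112946.3 ≈ 8357.8 mm.
Depth of field = Df − Dn = 8357.8 − 7347.2 ≈ 1010.6 mm ≈ 1.01 m.

1.01 m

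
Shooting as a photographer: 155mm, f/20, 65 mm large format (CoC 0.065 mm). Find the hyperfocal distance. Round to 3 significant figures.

Hyperfocal distance H = f²/(N·c) + f = 155²/(20 × 0.065) + 155 = 24025/1.3 + 155 ≈ 18635.8 mm ≈ 18.6 m.

18.6 m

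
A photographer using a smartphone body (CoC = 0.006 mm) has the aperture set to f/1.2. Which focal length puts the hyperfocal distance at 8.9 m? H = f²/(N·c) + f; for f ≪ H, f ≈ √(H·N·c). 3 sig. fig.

8.00 mm

From H = f²/(N·c) + f, with f ≪ H: f ≈ √(H·N·c) = √(8900 × 1.2 × 0.006) = √64.080 ≈ 8.005 mm.
Exact: f² + N·c·f − N·c·H = 0 ⇒ f = (−N·c + √((N·c)² + 4·N·c·H))/2 = (−0.0072 + √256.32)/2 ≈ 8.0014 mm ≈ 8.00 mm.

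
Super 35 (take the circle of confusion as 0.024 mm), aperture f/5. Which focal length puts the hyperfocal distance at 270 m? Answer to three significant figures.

From H = f²/(N·c) + f, with f ≪ H: f ≈ √(H·N·c) = √(270000 × 5 × 0.024) = √32400 ≈ 180.0 mm.
The +f correction barely moves this — solving exactly, f² + N·c·f − N·c·H = 0 ⇒ f = (−N·c + √((N·c)² + 4·N·c·H))/2 = (−0.12 + √129600)/2 ≈ 179.94 mm, so f ≈ 180 mm.

180 mm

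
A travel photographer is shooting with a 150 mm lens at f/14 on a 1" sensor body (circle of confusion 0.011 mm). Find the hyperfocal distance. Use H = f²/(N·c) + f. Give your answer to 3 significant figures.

146 m

Hyperfocal distance H = f²/(N·c) + f = 150²/(14 × 0.011) + 150 = 22500/0.154 + 150 ≈ 146253.9 mm ≈ 146 m.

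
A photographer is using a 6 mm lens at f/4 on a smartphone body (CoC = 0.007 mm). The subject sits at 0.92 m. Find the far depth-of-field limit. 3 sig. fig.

Hyperfocal distance H = f²/(N·c) + f = 6²/(4 × 0.007) + 6 = 36/0.028 + 6 ≈ 1291.7 mm ≈ 1.292 m.
Far limit Df = s·(H − f)/(H − s) = 920 × (1291.7 − 6) / (1291.7 − 920) = 920 × 1285.7 / 371.7 ≈ 3182.2 mm ≈ 3.18 m.

3.18 m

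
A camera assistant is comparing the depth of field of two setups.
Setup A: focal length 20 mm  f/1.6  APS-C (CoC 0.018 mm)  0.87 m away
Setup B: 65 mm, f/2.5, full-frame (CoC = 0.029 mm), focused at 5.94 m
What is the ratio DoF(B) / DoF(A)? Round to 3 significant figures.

Setup A: H = 20²/(1.6×0.018) + 20 ≈ 13908.9 mm; DoF = Df − Dn = 926.71 − 819.83 ≈ 106.88 mm.
Setup B: H = 65²/(2.5×0.029) + 65 ≈ 58340.9 mm; DoF = Df − Dn = 6606.0 − 5396.0 ≈ 1210.0 mm.
Ratio = 1210.0 / 106.88 ≈ 11.3.

11.3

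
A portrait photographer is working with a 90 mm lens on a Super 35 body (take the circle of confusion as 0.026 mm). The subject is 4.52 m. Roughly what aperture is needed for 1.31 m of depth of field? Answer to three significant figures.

f/9.99

Write h = H − f = f²/(N·c). The thin-lens limits are Dn = s·h/(h + (s−f)) and Df = s·h/(h − (s−f)), so DoF = Df − Dn = 2·s·(s−f)·h / (h² − (s−f)²).
That is a quadratic in h: DoF·h² − 2·s·(s−f)·h − DoF·(s−f)² = 0 ⇒ h = (s−f)·(s + √(s² + DoF²)) / DoF = 4430 × (4520 + √(4520² + 1310²)) / 1310 = 4430 × (4520 + 4706.01) / 1310 ≈ 31199 mm.
Then N = f²/(c·h) = 90² / (0.026 × 31199) = 8100 / 811.18 ≈ 9.99.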